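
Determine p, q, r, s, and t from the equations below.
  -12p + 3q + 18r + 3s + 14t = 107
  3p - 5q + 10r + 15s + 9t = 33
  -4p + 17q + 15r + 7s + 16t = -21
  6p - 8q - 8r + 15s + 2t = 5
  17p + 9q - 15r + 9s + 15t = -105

p = -6, q = -6, r = 0, s = -1, t = 4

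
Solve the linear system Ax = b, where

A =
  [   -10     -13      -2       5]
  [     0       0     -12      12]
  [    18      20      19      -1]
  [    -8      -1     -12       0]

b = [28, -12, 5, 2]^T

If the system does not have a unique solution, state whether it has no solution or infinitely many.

x_1 = -5, x_2 = 2, x_3 = 3, x_4 = 2

Row-reduce the augmented matrix:
R1 ← R1 / (-10).
R3 ← R3 − 18·R1.
R4 ← R4 + 8·R1.
Swap R2 and R3.
R2 ← R2 / (-17/5).
R1 ← R1 − 13/10·R2.
R4 ← R4 − 47/5·R2.
R3 ← R3 / (-12).
R1 ← R1 − 207/34·R3.
R2 ← R2 + 77/17·R3.
R4 ← R4 − 547/17·R3.
R4 ← R4 / (855/17).
R1 ← R1 − 147/17·R4.
R2 ← R2 + 117/17·R4.
R3 ← R3 + 1·R4.
Reading off the reduced rows gives x_1 = -5, x_2 = 2, x_3 = 3, x_4 = 2.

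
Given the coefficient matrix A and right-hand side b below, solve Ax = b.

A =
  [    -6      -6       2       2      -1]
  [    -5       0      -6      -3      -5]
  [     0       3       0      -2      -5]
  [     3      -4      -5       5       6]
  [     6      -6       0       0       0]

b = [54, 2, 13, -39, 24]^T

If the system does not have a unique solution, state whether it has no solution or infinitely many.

x_1 = -1, x_2 = -5, x_3 = 5, x_4 = 1, x_5 = -6

Row-reduce the augmented matrix:
R1 ← R1 / (-6).
R2 ← R2 + 5·R1.
R4 ← R4 − 3·R1.
R5 ← R5 − 6·R1.
R2 ← R2 / (5).
R1 ← R1 − 1·R2.
R3 ← R3 − 3·R2.
R4 ← R4 + 7·R2.
R5 ← R5 + 12·R2.
R3 ← R3 / (23/5).
R1 ← R1 − 6/5·R3.
R2 ← R2 + 23/15·R3.
R4 ← R4 + 221/15·R3.
R5 ← R5 + 82/5·R3.
R4 ← R4 / (140/69).
R1 ← R1 − 9/23·R4.
R2 ← R2 + 2/3·R4.
R3 ← R3 − 4/23·R4.
R5 ← R5 + 146/23·R4.
R5 ← R5 / (-6441/140).
R1 ← R1 − 913/280·R5.
R2 ← R2 + 617/140·R5.
R3 ← R3 − 6/35·R5.
R4 ← R4 + 1151/280·R5.
Reading off the reduced rows gives x_1 = -1, x_2 = -5, x_3 = 5, x_4 = 1, x_5 = -6.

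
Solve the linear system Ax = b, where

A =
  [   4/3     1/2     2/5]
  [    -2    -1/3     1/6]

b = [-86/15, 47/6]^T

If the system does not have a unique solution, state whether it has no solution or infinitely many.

infinitely many solutions

Row-reduce:
R1 ← R1 / (4/3).
R2 ← R2 + 2·R1.
R2 ← R2 / (5/12).
R1 ← R1 − 3/8·R2.
Rank is 2 with 3 unknowns, leaving x_3 free.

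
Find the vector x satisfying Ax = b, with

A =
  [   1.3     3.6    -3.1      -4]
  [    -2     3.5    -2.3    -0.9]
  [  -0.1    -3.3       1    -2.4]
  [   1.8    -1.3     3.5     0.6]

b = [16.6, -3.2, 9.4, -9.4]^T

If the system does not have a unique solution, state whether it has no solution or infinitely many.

x_1 = 3, x_2 = -3, x_3 = -5, x_4 = -2

Row-reduce the augmented matrix:
R1 ← R1 / (13/10).
R2 ← R2 + 2·R1.
R3 ← R3 + 1/10·R1.
R4 ← R4 − 9/5·R1.
R2 ← R2 / (235/26).
R1 ← R1 − 36/13·R2.
R3 ← R3 + 393/130·R2.
R4 ← R4 + 817/130·R2.
R3 ← R3 / (-9417/5875).
R1 ← R1 + 257/1175·R3.
R2 ← R2 + 919/1175·R3.
R4 ← R4 − 16902/5875·R3.
R4 ← R4 / (-49349/6278).
R1 ← R1 + 4225/18834·R4.
R2 ← R2 − 31867/18834·R4.
R3 ← R3 − 59537/18834·R4.
Reading off the reduced rows gives x_1 = 3, x_2 = -3, x_3 = -5, x_4 = -2.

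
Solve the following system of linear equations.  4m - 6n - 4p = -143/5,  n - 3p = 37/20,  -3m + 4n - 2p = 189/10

m = -3, n = 13/5, p = 1/4

Row-reduce the augmented matrix:
R1 ← R1 / (4).
R3 ← R3 + 3·R1.
R1 ← R1 + 3/2·R2.
R3 ← R3 + 1/2·R2.
R3 ← R3 / (-13/2).
R1 ← R1 + 11/2·R3.
R2 ← R2 + 3·R3.
Reading off the reduced rows gives m = -3, n = 13/5, p = 1/4.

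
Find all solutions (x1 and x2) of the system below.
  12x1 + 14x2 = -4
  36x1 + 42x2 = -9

Row-reduce:
R1 ← R1 / (12).
R2 ← R2 − 36·R1.
Row 2 reduces to 0 = 3, a contradiction. The system is inconsistent.

no solution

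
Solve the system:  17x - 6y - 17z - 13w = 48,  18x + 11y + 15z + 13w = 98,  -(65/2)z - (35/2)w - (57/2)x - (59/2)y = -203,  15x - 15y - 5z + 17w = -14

infinitely many solutions

Row-reduce:
R1 ← R1 / (17).
R2 ← R2 − 18·R1.
R3 ← R3 + 57/2·R1.
R4 ← R4 − 15·R1.
R2 ← R2 / (295/17).
R1 ← R1 + 6/17·R2.
R3 ← R3 + 1345/34·R2.
R4 ← R4 + 165/17·R2.
R3 ← R3 / (1679/118).
R1 ← R1 + 97/295·R3.
R2 ← R2 − 561/295·R3.
R4 ← R4 − 1679/59·R3.
Rank is 3 with 4 unknowns, leaving w free.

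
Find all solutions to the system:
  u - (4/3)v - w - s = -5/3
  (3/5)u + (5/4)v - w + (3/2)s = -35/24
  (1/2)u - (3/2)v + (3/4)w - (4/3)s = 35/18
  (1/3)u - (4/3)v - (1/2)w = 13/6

u = 0, v = -5/2, w = 7/3, s = 8/3

Row-reduce the augmented matrix:
R2 ← R2 − 3/5·R1.
R3 ← R3 − 1/2·R1.
R4 ← R4 − 1/3·R1.
R2 ← R2 / (41/20).
R1 ← R1 + 4/3·R2.
R3 ← R3 + 5/6·R2.
R4 ← R4 + 8/9·R2.
R3 ← R3 / (535/492).
R1 ← R1 + 155/123·R3.
R2 ← R2 + 8/41·R3.
R4 ← R4 + 251/738·R3.
R4 ← R4 / (1204/963).
R1 ← R1 − 125/321·R4.
R2 ← R2 − 110/107·R4.
R3 ← R3 − 2/107·R4.
Reading off the reduced rows gives u = 0, v = -5/2, w = 7/3, s = 8/3.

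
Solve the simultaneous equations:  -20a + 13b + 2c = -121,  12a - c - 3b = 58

infinitely many solutions

Row-reduce:
R1 ← R1 / (-20).
R2 ← R2 − 12·R1.
R2 ← R2 / (24/5).
R1 ← R1 + 13/20·R2.
Rank is 2 with 3 unknowns, leaving c free.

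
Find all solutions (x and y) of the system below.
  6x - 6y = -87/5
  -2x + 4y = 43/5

x = -3/2, y = 7/5

Row-reduce the augmented matrix:
R1 ← R1 / (6).
R2 ← R2 + 2·R1.
R2 ← R2 / (2).
R1 ← R1 + 1·R2.
Reading off the reduced rows gives x = -3/2, y = 7/5.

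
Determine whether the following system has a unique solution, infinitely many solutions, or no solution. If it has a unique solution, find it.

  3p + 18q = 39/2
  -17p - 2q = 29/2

p = -1, q = 5/4

Row-reduce the augmented matrix:
R1 ← R1 / (3).
R2 ← R2 + 17·R1.
R2 ← R2 / (100).
R1 ← R1 − 6·R2.
Reading off the reduced rows gives p = -1, q = 5/4.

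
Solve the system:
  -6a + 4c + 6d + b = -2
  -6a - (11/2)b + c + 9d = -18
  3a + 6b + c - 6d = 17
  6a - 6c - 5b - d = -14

Row-reduce:
R1 ← R1 / (-6).
R2 ← R2 + 6·R1.
R3 ← R3 − 3·R1.
R4 ← R4 − 6·R1.
R2 ← R2 / (-13/2).
R1 ← R1 + 1/6·R2.
R3 ← R3 − 13/2·R2.
R4 ← R4 + 4·R2.
Swap R3 and R4.
R3 ← R3 / (-2/13).
R1 ← R1 + 23/39·R3.
R2 ← R2 − 6/13·R3.
Rank is 3 with 4 unknowns, leaving d free.

infinitely many solutions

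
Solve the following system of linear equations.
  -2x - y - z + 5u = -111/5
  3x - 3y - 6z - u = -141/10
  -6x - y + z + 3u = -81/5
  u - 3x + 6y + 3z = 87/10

Row-reduce the augmented matrix:
R1 ← R1 / (-2).
R2 ← R2 − 3·R1.
R3 ← R3 + 6·R1.
R4 ← R4 + 3·R1.
R2 ← R2 / (-9/2).
R1 ← R1 − 1/2·R2.
R3 ← R3 − 2·R2.
R4 ← R4 − 15/2·R2.
R3 ← R3 / (2/3).
R1 ← R1 + 1/3·R3.
R2 ← R2 − 5/3·R3.
R4 ← R4 + 8·R3.
R4 ← R4 / (-105).
R1 ← R1 + 19/3·R4.
R2 ← R2 − 64/3·R4.
R3 ← R3 + 41/3·R4.
Reading off the reduced rows gives x = 3/2, y = 6/5, z = 3, u = -3.

x = 3/2, y = 6/5, z = 3, u = -3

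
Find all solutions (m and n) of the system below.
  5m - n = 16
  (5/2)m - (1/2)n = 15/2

Row-reduce:
R1 ← R1 / (5).
R2 ← R2 − 5/2·R1.
Row 2 reduces to 0 = -1/2, a contradiction. The system is inconsistent.

no solution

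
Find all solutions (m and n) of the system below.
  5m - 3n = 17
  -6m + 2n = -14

Row-reduce the augmented matrix:
R1 ← R1 / (5).
R2 ← R2 + 6·R1.
R2 ← R2 / (-8/5).
R1 ← R1 + 3/5·R2.
Reading off the reduced rows gives m = 1, n = -4.

m = 1, n = -4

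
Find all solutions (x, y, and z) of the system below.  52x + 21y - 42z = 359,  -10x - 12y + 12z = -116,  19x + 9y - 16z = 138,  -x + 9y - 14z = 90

Row-reduce:
R1 ← R1 / (52).
R2 ← R2 + 10·R1.
R3 ← R3 − 19·R1.
R4 ← R4 + 1·R1.
R2 ← R2 / (-207/26).
R1 ← R1 − 21/52·R2.
R3 ← R3 − 69/52·R2.
R4 ← R4 − 489/52·R2.
Swap R3 and R4.
R3 ← R3 / (-234/23).
R1 ← R1 + 14/23·R3.
R2 ← R2 + 34/69·R3.
Row 4 reduces to 0 = -1, a contradiction. The system is inconsistent.

no solution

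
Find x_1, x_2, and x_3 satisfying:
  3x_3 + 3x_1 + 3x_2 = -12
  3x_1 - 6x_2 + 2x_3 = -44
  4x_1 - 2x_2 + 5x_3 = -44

Row-reduce the augmented matrix:
R1 ← R1 / (3).
R2 ← R2 − 3·R1.
R3 ← R3 − 4·R1.
R2 ← R2 / (-9).
R1 ← R1 − 1·R2.
R3 ← R3 + 6·R2.
R3 ← R3 / (5/3).
R1 ← R1 − 8/9·R3.
R2 ← R2 − 1/9·R3.
Reading off the reduced rows gives x_1 = -4, x_2 = 4, x_3 = -4.

x_1 = -4, x_2 = 4, x_3 = -4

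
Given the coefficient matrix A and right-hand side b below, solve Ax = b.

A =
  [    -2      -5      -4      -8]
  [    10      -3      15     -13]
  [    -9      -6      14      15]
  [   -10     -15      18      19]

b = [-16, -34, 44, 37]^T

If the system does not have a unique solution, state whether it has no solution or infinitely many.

x_1 = -3, x_2 = 2, x_3 = 1, x_4 = 1

Row-reduce the augmented matrix:
R1 ← R1 / (-2).
R2 ← R2 − 10·R1.
R3 ← R3 + 9·R1.
R4 ← R4 + 10·R1.
R2 ← R2 / (-28).
R1 ← R1 − 5/2·R2.
R3 ← R3 − 33/2·R2.
R4 ← R4 − 10·R2.
R3 ← R3 / (1627/56).
R1 ← R1 − 87/56·R3.
R2 ← R2 − 5/28·R3.
R4 ← R4 − 507/14·R3.
R4 ← R4 / (25107/1627).
R1 ← R1 + 2911/1627·R4.
R2 ← R2 − 2882/1627·R4.
R3 ← R3 − 1107/1627·R4.
Reading off the reduced rows gives x_1 = -3, x_2 = 2, x_3 = 1, x_4 = 1.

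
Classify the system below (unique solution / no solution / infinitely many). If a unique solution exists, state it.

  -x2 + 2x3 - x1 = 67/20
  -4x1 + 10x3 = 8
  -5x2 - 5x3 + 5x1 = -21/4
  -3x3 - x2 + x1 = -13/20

x1 = -5/2, x2 = -5/4, x3 = -1/5

Row-reduce the augmented matrix:
R1 ← R1 / (-1).
R2 ← R2 + 4·R1.
R3 ← R3 − 5·R1.
R4 ← R4 − 1·R1.
R2 ← R2 / (4).
R1 ← R1 − 1·R2.
R3 ← R3 + 10·R2.
R4 ← R4 + 2·R2.
R3 ← R3 / (10).
R1 ← R1 + 5/2·R3.
R2 ← R2 − 1/2·R3.
R4 reduces to 0 = 0, so the extra equation is consistent.
Reading off the reduced rows gives x1 = -5/2, x2 = -5/4, x3 = -1/5.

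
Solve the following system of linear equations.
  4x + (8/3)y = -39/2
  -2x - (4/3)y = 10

no solution

Row-reduce:
R1 ← R1 / (4).
R2 ← R2 + 2·R1.
Row 2 reduces to 0 = 1/4, a contradiction. The system is inconsistent.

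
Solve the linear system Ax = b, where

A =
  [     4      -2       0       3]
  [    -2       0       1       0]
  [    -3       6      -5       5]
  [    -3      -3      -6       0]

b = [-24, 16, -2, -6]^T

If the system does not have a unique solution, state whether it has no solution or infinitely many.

Row-reduce the augmented matrix:
R1 ← R1 / (4).
R2 ← R2 + 2·R1.
R3 ← R3 + 3·R1.
R4 ← R4 + 3·R1.
R2 ← R2 / (-1).
R1 ← R1 + 1/2·R2.
R3 ← R3 − 9/2·R2.
R4 ← R4 + 9/2·R2.
R3 ← R3 / (-1/2).
R1 ← R1 + 1/2·R3.
R2 ← R2 + 1·R3.
R4 ← R4 + 21/2·R3.
R4 ← R4 / (-597/2).
R1 ← R1 + 14·R4.
R2 ← R2 + 59/2·R4.
R3 ← R3 + 28·R4.
Reading off the reduced rows gives x_1 = -6, x_2 = 0, x_3 = 4, x_4 = 0.

x_1 = -6, x_2 = 0, x_3 = 4, x_4 = 0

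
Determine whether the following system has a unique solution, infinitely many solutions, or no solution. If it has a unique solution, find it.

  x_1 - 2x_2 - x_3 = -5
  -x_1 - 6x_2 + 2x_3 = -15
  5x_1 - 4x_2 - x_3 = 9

x_1 = 5, x_2 = 3, x_3 = 4

Row-reduce the augmented matrix:
R2 ← R2 + 1·R1.
R3 ← R3 − 5·R1.
R2 ← R2 / (-8).
R1 ← R1 + 2·R2.
R3 ← R3 − 6·R2.
R3 ← R3 / (19/4).
R1 ← R1 + 5/4·R3.
R2 ← R2 + 1/8·R3.
Reading off the reduced rows gives x_1 = 5, x_2 = 3, x_3 = 4.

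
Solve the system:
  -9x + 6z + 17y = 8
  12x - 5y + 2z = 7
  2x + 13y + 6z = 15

x = 1, y = 1, z = 0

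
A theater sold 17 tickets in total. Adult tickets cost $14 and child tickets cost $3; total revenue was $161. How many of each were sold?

adult tickets: 10, child tickets: 7

Let a = adult tickets, c = child tickets.
  a + c = 17
  14a + 3c = 161
From equation 1: a = 17 − c.
Substitute into equation 2 and solve: c = 7.
Then a = 10.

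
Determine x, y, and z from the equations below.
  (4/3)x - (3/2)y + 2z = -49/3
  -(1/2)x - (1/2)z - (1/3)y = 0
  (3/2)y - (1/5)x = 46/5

Row-reduce the augmented matrix:
R1 ← R1 / (4/3).
R2 ← R2 + 1/2·R1.
R3 ← R3 + 1/5·R1.
R2 ← R2 / (-43/48).
R1 ← R1 + 9/8·R2.
R3 ← R3 − 51/40·R2.
R3 ← R3 / (141/215).
R1 ← R1 − 51/43·R3.
R2 ← R2 + 12/43·R3.
Reading off the reduced rows gives x = -1, y = 6, z = -3.

x = -1, y = 6, z = -3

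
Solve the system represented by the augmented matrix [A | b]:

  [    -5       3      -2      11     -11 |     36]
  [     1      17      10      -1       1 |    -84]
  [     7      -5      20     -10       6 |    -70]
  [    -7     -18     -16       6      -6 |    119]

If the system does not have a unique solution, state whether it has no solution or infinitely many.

infinitely many solutions

Row-reduce:
R1 ← R1 / (-5).
R2 ← R2 − 1·R1.
R3 ← R3 − 7·R1.
R4 ← R4 + 7·R1.
R2 ← R2 / (88/5).
R1 ← R1 + 3/5·R2.
R3 ← R3 + 4/5·R2.
R4 ← R4 + 111/5·R2.
R3 ← R3 / (194/11).
R1 ← R1 − 8/11·R3.
R2 ← R2 − 6/11·R3.
R4 ← R4 + 12/11·R3.
R4 ← R4 / (-2929/388).
R1 ← R1 + 925/388·R4.
R2 ← R2 + 39/388·R4.
R3 ← R3 − 30/97·R4.
Rank is 4 with 5 unknowns, leaving x_5 free.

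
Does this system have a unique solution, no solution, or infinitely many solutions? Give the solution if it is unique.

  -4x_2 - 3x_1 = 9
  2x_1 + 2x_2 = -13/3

x_1 = 1/3, x_2 = -5/2

Row-reduce the augmented matrix:
R1 ← R1 / (-3).
R2 ← R2 − 2·R1.
R2 ← R2 / (-2/3).
R1 ← R1 − 4/3·R2.
Reading off the reduced rows gives x_1 = 1/3, x_2 = -5/2.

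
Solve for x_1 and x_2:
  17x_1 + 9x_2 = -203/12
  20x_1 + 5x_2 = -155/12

Row-reduce the augmented matrix:
R1 ← R1 / (17).
R2 ← R2 − 20·R1.
R2 ← R2 / (-95/17).
R1 ← R1 − 9/17·R2.
Reading off the reduced rows gives x_1 = -1/3, x_2 = -5/4.

x_1 = -1/3, x_2 = -5/4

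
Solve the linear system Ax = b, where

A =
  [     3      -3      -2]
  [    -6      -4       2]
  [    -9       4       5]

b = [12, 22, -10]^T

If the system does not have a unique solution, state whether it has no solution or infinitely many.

Row-reduce:
R1 ← R1 / (3).
R2 ← R2 + 6·R1.
R3 ← R3 + 9·R1.
R2 ← R2 / (-10).
R1 ← R1 + 1·R2.
R3 ← R3 + 5·R2.
Row 3 reduces to 0 = 3, a contradiction. The system is inconsistent.

no solution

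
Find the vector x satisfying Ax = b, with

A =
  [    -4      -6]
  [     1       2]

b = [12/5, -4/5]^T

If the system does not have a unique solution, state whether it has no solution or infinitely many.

From equation 2: x_1 = -4/5 − 2·x_2.
Substitute into equation 1 and solve: x_2 = -2/5.
Then x_1 = 0.

x_1 = 0, x_2 = -2/5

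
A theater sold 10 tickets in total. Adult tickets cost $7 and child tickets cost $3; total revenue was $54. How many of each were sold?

adult tickets: 6, child tickets: 4

Let a = adult tickets, c = child tickets.
  a + c = 10
  7a + 3c = 54
From equation 1: a = 10 − c.
Substitute into equation 2 and solve: c = 4.
Then a = 6.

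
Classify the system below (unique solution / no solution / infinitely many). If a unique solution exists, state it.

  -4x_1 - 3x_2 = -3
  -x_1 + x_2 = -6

x_1 = 3, x_2 = -3

From equation 2: x_1 = 6 + x_2.
Substitute into equation 1 and solve: x_2 = -3.
Then x_1 = 3.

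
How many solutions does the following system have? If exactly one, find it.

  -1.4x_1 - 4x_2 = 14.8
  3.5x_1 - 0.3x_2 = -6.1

Row-reduce the augmented matrix:
R1 ← R1 / (-7/5).
R2 ← R2 − 7/2·R1.
R2 ← R2 / (-103/10).
R1 ← R1 − 20/7·R2.
Reading off the reduced rows gives x_1 = -2, x_2 = -3.

x_1 = -2, x_2 = -3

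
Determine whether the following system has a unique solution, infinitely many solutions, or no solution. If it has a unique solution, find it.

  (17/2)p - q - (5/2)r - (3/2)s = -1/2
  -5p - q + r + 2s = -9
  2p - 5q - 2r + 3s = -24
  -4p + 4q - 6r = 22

Row-reduce:
R1 ← R1 / (17/2).
R2 ← R2 + 5·R1.
R3 ← R3 − 2·R1.
R4 ← R4 + 4·R1.
R2 ← R2 / (-27/17).
R1 ← R1 + 2/17·R2.
R3 ← R3 + 81/17·R2.
R4 ← R4 − 60/17·R2.
Swap R3 and R4.
R3 ← R3 / (-74/9).
R1 ← R1 + 7/27·R3.
R2 ← R2 − 8/27·R3.
Row 4 reduces to 0 = 4, a contradiction. The system is inconsistent.

no solution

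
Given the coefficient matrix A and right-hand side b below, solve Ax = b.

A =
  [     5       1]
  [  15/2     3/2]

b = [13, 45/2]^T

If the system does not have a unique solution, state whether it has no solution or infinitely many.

no solution

Row-reduce:
R1 ← R1 / (5).
R2 ← R2 − 15/2·R1.
Row 2 reduces to 0 = 3, a contradiction. The system is inconsistent.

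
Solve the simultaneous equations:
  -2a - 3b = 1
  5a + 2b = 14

a = 4, b = -3

Row-reduce the augmented matrix:
R1 ← R1 / (-2).
R2 ← R2 − 5·R1.
R2 ← R2 / (-11/2).
R1 ← R1 − 3/2·R2.
Reading off the reduced rows gives a = 4, b = -3.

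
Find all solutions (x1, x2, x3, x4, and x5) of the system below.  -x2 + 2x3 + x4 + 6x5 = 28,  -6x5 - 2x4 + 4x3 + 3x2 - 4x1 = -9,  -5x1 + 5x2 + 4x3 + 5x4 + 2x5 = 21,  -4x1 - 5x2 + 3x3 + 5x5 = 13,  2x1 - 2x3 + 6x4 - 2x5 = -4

x1 = 3, x2 = 1, x3 = 5, x4 = 1, x5 = 3

Row-reduce the augmented matrix:
Swap R1 and R2.
R1 ← R1 / (-4).
R3 ← R3 + 5·R1.
R4 ← R4 + 4·R1.
R5 ← R5 − 2·R1.
R2 ← R2 / (-1).
R1 ← R1 + 3/4·R2.
R3 ← R3 − 5/4·R2.
R4 ← R4 + 8·R2.
R5 ← R5 − 3/2·R2.
R3 ← R3 / (3/2).
R1 ← R1 + 5/2·R3.
R2 ← R2 + 2·R3.
R4 ← R4 + 17·R3.
R5 ← R5 − 3·R3.
R4 ← R4 / (559/6).
R1 ← R1 − 43/3·R4.
R2 ← R2 − 32/3·R4.
R3 ← R3 − 35/6·R4.
R5 ← R5 + 11·R4.
R5 ← R5 / (-6496/559).
R1 ← R1 − 18/13·R5.
R2 ← R2 + 646/559·R5.
R3 ← R3 − 887/559·R5.
R4 ← R4 − 934/559·R5.
Reading off the reduced rows gives x1 = 3, x2 = 1, x3 = 5, x4 = 1, x5 = 3.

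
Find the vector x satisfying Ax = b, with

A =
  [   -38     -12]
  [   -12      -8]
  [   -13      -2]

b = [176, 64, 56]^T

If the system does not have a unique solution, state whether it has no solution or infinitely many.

x_1 = -4, x_2 = -2

Row-reduce the augmented matrix:
R1 ← R1 / (-38).
R2 ← R2 + 12·R1.
R3 ← R3 + 13·R1.
R2 ← R2 / (-80/19).
R1 ← R1 − 6/19·R2.
R3 ← R3 − 40/19·R2.
R3 reduces to 0 = 0, so the extra equation is consistent.
Reading off the reduced rows gives x_1 = -4, x_2 = -2.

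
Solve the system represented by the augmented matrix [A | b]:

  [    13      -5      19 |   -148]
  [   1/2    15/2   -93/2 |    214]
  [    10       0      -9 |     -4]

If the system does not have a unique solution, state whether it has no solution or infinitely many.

Row-reduce:
R1 ← R1 / (13).
R2 ← R2 − 1/2·R1.
R3 ← R3 − 10·R1.
R2 ← R2 / (100/13).
R1 ← R1 + 5/13·R2.
R3 ← R3 − 50/13·R2.
Rank is 2 with 3 unknowns, leaving x_3 free.

infinitely many solutions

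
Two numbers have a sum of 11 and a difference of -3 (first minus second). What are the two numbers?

Let x = first number, y = second number.
  x + y = 11
  x - y = -3
From equation 1: x = 11 − y.
Substitute into equation 2 and solve: y = 7.
Then x = 4.

first number: 4, second number: 7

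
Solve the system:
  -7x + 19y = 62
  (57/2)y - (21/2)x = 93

Row-reduce:
R1 ← R1 / (-7).
R2 ← R2 + 21/2·R1.
Rank is 1 with 2 unknowns, leaving y free.

infinitely many solutions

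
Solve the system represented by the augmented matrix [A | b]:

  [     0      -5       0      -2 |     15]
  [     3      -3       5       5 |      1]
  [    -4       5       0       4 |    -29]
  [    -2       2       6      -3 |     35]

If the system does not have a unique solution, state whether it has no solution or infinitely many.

x_1 = 1, x_2 = -1, x_3 = 4, x_4 = -5

Row-reduce the augmented matrix:
Swap R1 and R2.
R1 ← R1 / (3).
R3 ← R3 + 4·R1.
R4 ← R4 + 2·R1.
R2 ← R2 / (-5).
R1 ← R1 + 1·R2.
R3 ← R3 − 1·R2.
R3 ← R3 / (20/3).
R1 ← R1 − 5/3·R3.
R4 ← R4 − 28/3·R3.
R4 ← R4 / (-351/25).
R1 ← R1 + 1/2·R4.
R2 ← R2 − 2/5·R4.
R3 ← R3 − 77/50·R4.
Reading off the reduced rows gives x_1 = 1, x_2 = -1, x_3 = 4, x_4 = -5.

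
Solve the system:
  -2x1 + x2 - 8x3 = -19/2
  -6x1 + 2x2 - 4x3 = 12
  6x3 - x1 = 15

Row-reduce:
R1 ← R1 / (-2).
R2 ← R2 + 6·R1.
R3 ← R3 + 1·R1.
R2 ← R2 / (-1).
R1 ← R1 + 1/2·R2.
R3 ← R3 + 1/2·R2.
Row 3 reduces to 0 = -1/2, a contradiction. The system is inconsistent.

no solution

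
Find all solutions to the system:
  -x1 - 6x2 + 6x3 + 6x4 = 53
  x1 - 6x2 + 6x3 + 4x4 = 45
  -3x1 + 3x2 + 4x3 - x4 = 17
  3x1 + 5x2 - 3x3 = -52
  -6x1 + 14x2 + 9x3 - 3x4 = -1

x1 = -5, x2 = -5, x3 = 4, x4 = -1

Row-reduce the augmented matrix:
R1 ← R1 / (-1).
R2 ← R2 − 1·R1.
R3 ← R3 + 3·R1.
R4 ← R4 − 3·R1.
R5 ← R5 + 6·R1.
R2 ← R2 / (-12).
R1 ← R1 − 6·R2.
R3 ← R3 − 21·R2.
R4 ← R4 + 13·R2.
R5 ← R5 − 50·R2.
R3 ← R3 / (7).
R2 ← R2 + 1·R3.
R4 ← R4 − 2·R3.
R5 ← R5 − 23·R3.
R4 ← R4 / (319/42).
R1 ← R1 + 1·R4.
R2 ← R2 + 22/21·R4.
R3 ← R3 + 3/14·R4.
R5 ← R5 − 319/42·R4.
R5 reduces to 0 = 0, so the extra equation is consistent.
Reading off the reduced rows gives x1 = -5, x2 = -5, x3 = 4, x4 = -1.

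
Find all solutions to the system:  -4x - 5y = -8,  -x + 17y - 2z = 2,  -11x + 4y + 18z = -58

x = 2, y = 0, z = -2

Row-reduce the augmented matrix:
R1 ← R1 / (-4).
R2 ← R2 + 1·R1.
R3 ← R3 + 11·R1.
R2 ← R2 / (73/4).
R1 ← R1 − 5/4·R2.
R3 ← R3 − 71/4·R2.
R3 ← R3 / (1456/73).
R1 ← R1 − 10/73·R3.
R2 ← R2 + 8/73·R3.
Reading off the reduced rows gives x = 2, y = 0, z = -2.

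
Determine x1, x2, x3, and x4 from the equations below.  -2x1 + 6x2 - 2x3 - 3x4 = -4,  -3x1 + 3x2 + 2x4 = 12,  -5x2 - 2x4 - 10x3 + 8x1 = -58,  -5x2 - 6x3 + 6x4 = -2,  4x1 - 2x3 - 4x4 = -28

x1 = -6, x2 = -2, x3 = 2, x4 = 0

Row-reduce the augmented matrix:
R1 ← R1 / (-2).
R2 ← R2 + 3·R1.
R3 ← R3 − 8·R1.
R5 ← R5 − 4·R1.
R2 ← R2 / (-6).
R1 ← R1 + 3·R2.
R3 ← R3 − 19·R2.
R4 ← R4 + 5·R2.
R5 ← R5 − 12·R2.
R3 ← R3 / (-17/2).
R1 ← R1 + 1/2·R3.
R2 ← R2 + 1/2·R3.
R4 ← R4 + 17/2·R3.
R4 ← R4 / (-6).
R1 ← R1 + 109/51·R4.
R2 ← R2 + 25/17·R4.
R3 ← R3 + 79/102·R4.
R5 ← R5 − 3·R4.
R5 reduces to 0 = 0, so the extra equation is consistent.
Reading off the reduced rows gives x1 = -6, x2 = -2, x3 = 2, x4 = 0.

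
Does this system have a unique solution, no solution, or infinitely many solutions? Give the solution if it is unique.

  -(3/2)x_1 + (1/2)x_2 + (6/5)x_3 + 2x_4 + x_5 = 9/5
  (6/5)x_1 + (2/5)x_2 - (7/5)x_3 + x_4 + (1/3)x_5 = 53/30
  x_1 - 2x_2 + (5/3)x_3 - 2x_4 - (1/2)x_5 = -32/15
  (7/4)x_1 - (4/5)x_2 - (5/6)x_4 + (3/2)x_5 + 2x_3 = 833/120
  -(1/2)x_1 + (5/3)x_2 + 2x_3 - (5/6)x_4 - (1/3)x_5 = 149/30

x_1 = 3/2, x_2 = 5/2, x_3 = 1, x_4 = -1/2, x_5 = 13/5

Row-reduce the augmented matrix:
R1 ← R1 / (-3/2).
R2 ← R2 − 6/5·R1.
R3 ← R3 − 1·R1.
R4 ← R4 − 7/4·R1.
R5 ← R5 + 1/2·R1.
R2 ← R2 / (4/5).
R1 ← R1 + 1/3·R2.
R3 ← R3 + 5/3·R2.
R4 ← R4 + 13/60·R2.
R5 ← R5 − 3/2·R2.
R3 ← R3 / (31/20).
R1 ← R1 + 59/60·R3.
R2 ← R2 + 11/20·R3.
R4 ← R4 − 3937/1200·R3.
R5 ← R5 − 97/40·R3.
R4 ← R4 / (-157/20).
R1 ← R1 − 257/93·R4.
R2 ← R2 − 153/31·R4.
R3 ← R3 − 95/31·R4.
R5 ← R5 + 428/31·R4.
R5 ← R5 / (-1348807/525636).
R1 ← R1 − 225685/394227·R5.
R2 ← R2 − 35885/43803·R5.
R3 ← R3 − 184745/262818·R5.
R4 ← R4 − 2567/8478·R5.
Reading off the reduced rows gives x_1 = 3/2, x_2 = 5/2, x_3 = 1, x_4 = -1/2, x_5 = 13/5.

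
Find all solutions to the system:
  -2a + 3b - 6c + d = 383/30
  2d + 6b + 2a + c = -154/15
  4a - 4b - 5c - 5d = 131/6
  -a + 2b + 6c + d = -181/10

Row-reduce the augmented matrix:
R1 ← R1 / (-2).
R2 ← R2 − 2·R1.
R3 ← R3 − 4·R1.
R4 ← R4 + 1·R1.
R2 ← R2 / (9).
R1 ← R1 + 3/2·R2.
R3 ← R3 − 2·R2.
R4 ← R4 − 1/2·R2.
R3 ← R3 / (-143/9).
R1 ← R1 − 13/6·R3.
R2 ← R2 + 5/9·R3.
R4 ← R4 − 167/18·R3.
R4 ← R4 / (-47/26).
R1 ← R1 + 1/2·R4.
R2 ← R2 − 6/13·R4.
R3 ← R3 − 3/13·R4.
Reading off the reduced rows gives a = -1/3, b = -2/3, c = -13/5, d = -3/2.

a = -1/3, b = -2/3, c = -13/5, d = -3/2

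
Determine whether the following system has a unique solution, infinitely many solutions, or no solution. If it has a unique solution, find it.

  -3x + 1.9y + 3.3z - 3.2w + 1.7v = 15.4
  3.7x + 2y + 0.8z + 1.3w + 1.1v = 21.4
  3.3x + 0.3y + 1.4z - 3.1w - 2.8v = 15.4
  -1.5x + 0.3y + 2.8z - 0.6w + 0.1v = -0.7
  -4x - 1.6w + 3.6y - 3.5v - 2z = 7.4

x = 3, y = 6, z = 0, w = -3, v = 2

Row-reduce the augmented matrix:
R1 ← R1 / (-3).
R2 ← R2 − 37/10·R1.
R3 ← R3 − 33/10·R1.
R4 ← R4 + 3/2·R1.
R5 ← R5 + 4·R1.
R2 ← R2 / (1303/300).
R1 ← R1 + 19/30·R2.
R3 ← R3 − 239/100·R2.
R4 ← R4 + 13/20·R2.
R5 ← R5 − 16/15·R2.
R3 ← R3 / (30623/13030).
R1 ← R1 + 508/1303·R3.
R2 ← R2 − 1461/1303·R3.
R4 ← R4 − 24481/13030·R3.
R5 ← R5 + 49488/6515·R3.
R4 ← R4 / (1449043/306230).
R1 ← R1 + 5385/30623·R4.
R2 ← R2 − 56780/30623·R4.
R3 ← R3 + 67282/30623·R4.
R5 ← R5 + 2047544/153115·R4.
R5 ← R5 / (-143966413/14490430).
R1 ← R1 + 690934/1449043·R5.
R2 ← R2 − 1859105/1449043·R5.
R3 ← R3 + 394340/1449043·R5.
R4 ← R4 − 575127/1449043·R5.
Reading off the reduced rows gives x = 3, y = 6, z = 0, w = -3, v = 2.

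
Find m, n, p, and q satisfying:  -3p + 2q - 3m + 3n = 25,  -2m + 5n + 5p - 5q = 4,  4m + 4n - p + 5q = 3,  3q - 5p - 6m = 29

Row-reduce the augmented matrix:
R1 ← R1 / (-3).
R2 ← R2 + 2·R1.
R3 ← R3 − 4·R1.
R4 ← R4 + 6·R1.
R2 ← R2 / (3).
R1 ← R1 + 1·R2.
R3 ← R3 − 8·R2.
R4 ← R4 + 6·R2.
R3 ← R3 / (-71/3).
R1 ← R1 − 10/3·R3.
R2 ← R2 − 7/3·R3.
R4 ← R4 − 15·R3.
R4 ← R4 / (404/213).
R1 ← R1 − 145/213·R4.
R2 ← R2 − 22/71·R4.
R3 ← R3 + 221/213·R4.
Reading off the reduced rows gives m = -2, n = 3, p = -4, q = -1.

m = -2, n = 3, p = -4, q = -1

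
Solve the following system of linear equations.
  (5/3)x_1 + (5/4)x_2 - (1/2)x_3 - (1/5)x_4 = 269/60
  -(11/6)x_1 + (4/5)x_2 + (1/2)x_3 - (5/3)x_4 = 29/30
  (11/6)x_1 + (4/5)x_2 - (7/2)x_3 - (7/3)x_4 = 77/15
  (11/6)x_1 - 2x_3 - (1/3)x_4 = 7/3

Row-reduce:
R1 ← R1 / (5/3).
R2 ← R2 + 11/6·R1.
R3 ← R3 − 11/6·R1.
R4 ← R4 − 11/6·R1.
R2 ← R2 / (87/40).
R1 ← R1 − 3/4·R2.
R3 ← R3 + 23/40·R2.
R4 ← R4 + 11/8·R2.
R3 ← R3 / (-1289/435).
R1 ← R1 + 41/145·R3.
R2 ← R2 + 2/87·R3.
R4 ← R4 + 1289/870·R3.
Row 4 reduces to 0 = 1/4, a contradiction. The system is inconsistent.

no solution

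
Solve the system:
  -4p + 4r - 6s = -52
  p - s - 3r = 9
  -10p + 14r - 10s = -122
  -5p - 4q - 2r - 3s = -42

infinitely many solutions

Row-reduce:
R1 ← R1 / (-4).
R2 ← R2 − 1·R1.
R3 ← R3 + 10·R1.
R4 ← R4 + 5·R1.
Swap R2 and R4.
R2 ← R2 / (-4).
R3 ← R3 / (4).
R1 ← R1 + 1·R3.
R2 ← R2 − 7/4·R3.
R4 ← R4 + 2·R3.
Rank is 3 with 4 unknowns, leaving s free.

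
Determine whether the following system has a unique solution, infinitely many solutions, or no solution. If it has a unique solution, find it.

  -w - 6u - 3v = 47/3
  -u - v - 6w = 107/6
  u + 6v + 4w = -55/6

u = -5/2, v = 2/3, w = -8/3

Row-reduce the augmented matrix:
R1 ← R1 / (-6).
R2 ← R2 + 1·R1.
R3 ← R3 − 1·R1.
R2 ← R2 / (-1/2).
R1 ← R1 − 1/2·R2.
R3 ← R3 − 11/2·R2.
R3 ← R3 / (-181/3).
R1 ← R1 + 17/3·R3.
R2 ← R2 − 35/3·R3.
Reading off the reduced rows gives u = -5/2, v = 2/3, w = -8/3.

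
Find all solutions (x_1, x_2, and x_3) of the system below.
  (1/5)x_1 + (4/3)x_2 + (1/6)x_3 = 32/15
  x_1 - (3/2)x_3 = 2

infinitely many solutions

Row-reduce:
R1 ← R1 / (1/5).
R2 ← R2 − 1·R1.
R2 ← R2 / (-20/3).
R1 ← R1 − 20/3·R2.
Rank is 2 with 3 unknowns, leaving x_3 free.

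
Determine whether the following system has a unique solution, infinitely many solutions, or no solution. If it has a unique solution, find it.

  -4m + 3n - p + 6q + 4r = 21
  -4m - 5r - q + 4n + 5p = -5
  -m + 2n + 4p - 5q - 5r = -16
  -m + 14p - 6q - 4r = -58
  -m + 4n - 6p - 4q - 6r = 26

infinitely many solutions

Row-reduce:
R1 ← R1 / (-4).
R2 ← R2 + 4·R1.
R3 ← R3 + 1·R1.
R4 ← R4 + 1·R1.
R5 ← R5 + 1·R1.
R1 ← R1 + 3/4·R2.
R3 ← R3 − 5/4·R2.
R4 ← R4 + 3/4·R2.
R5 ← R5 − 13/4·R2.
R3 ← R3 / (-13/4).
R1 ← R1 − 19/4·R3.
R2 ← R2 − 6·R3.
R4 ← R4 − 75/4·R3.
R5 ← R5 + 101/4·R3.
R4 ← R4 / (3/13).
R1 ← R1 + 45/13·R4.
R2 ← R2 + 37/13·R4.
R3 ← R3 + 9/13·R4.
R5 ← R5 + 3/13·R4.
Rank is 4 with 5 unknowns, leaving r free.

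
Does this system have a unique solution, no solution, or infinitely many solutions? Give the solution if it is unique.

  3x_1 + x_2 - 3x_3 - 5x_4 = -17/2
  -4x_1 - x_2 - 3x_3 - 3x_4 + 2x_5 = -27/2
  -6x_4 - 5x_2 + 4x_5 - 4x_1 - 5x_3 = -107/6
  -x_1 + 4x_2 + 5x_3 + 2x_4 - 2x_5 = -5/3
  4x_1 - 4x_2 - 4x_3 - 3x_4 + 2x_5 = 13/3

x_1 = 2, x_2 = -1/2, x_3 = -1/3, x_4 = 3, x_5 = 1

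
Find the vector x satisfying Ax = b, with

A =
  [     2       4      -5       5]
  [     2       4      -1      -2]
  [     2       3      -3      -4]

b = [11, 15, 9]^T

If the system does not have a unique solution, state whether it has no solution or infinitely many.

Row-reduce:
R1 ← R1 / (2).
R2 ← R2 − 2·R1.
R3 ← R3 − 2·R1.
Swap R2 and R3.
R2 ← R2 / (-1).
R1 ← R1 − 2·R2.
R3 ← R3 / (4).
R1 ← R1 − 3/2·R3.
R2 ← R2 + 2·R3.
Rank is 3 with 4 unknowns, leaving x_4 free.

infinitely many solutions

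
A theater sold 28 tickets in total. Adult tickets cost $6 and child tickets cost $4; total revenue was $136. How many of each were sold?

Let a = adult tickets, c = child tickets.
  a + c = 28
  4c + 6a = 136
From equation 1: a = 28 − c.
Substitute into equation 2 and solve: c = 16.
Then a = 12.

adult tickets: 12, child tickets: 16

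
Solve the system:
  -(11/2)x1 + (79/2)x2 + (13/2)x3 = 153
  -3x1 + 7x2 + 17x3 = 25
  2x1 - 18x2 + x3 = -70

no solution

Row-reduce:
R1 ← R1 / (-11/2).
R2 ← R2 + 3·R1.
R3 ← R3 − 2·R1.
R2 ← R2 / (-160/11).
R1 ← R1 + 79/11·R2.
R3 ← R3 + 40/11·R2.
Row 3 reduces to 0 = 1/4, a contradiction. The system is inconsistent.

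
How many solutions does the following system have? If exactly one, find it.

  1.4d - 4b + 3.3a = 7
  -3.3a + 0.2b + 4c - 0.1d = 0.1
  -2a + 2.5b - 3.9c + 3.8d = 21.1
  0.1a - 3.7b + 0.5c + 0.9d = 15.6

Row-reduce the augmented matrix:
R1 ← R1 / (33/10).
R2 ← R2 + 33/10·R1.
R3 ← R3 + 2·R1.
R4 ← R4 − 1/10·R1.
R2 ← R2 / (-19/5).
R1 ← R1 + 40/33·R2.
R3 ← R3 − 5/66·R2.
R4 ← R4 + 1181/330·R2.
R3 ← R3 / (-23953/6270).
R1 ← R1 + 800/627·R3.
R2 ← R2 + 20/19·R3.
R4 ← R4 + 4097/1254·R3.
R4 ← R4 / (-30747/7045).
R1 ← R1 + 37166/23953·R4.
R2 ← R2 + 78091/47906·R4.
R3 ← R3 + 58617/47906·R4.
Reading off the reduced rows gives a = -4, b = -4, c = -3, d = 3.

a = -4, b = -4, c = -3, d = 3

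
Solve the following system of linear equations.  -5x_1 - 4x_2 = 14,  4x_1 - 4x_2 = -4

x_1 = -2, x_2 = -1

Row-reduce the augmented matrix:
R1 ← R1 / (-5).
R2 ← R2 − 4·R1.
R2 ← R2 / (-36/5).
R1 ← R1 − 4/5·R2.
Reading off the reduced rows gives x_1 = -2, x_2 = -1.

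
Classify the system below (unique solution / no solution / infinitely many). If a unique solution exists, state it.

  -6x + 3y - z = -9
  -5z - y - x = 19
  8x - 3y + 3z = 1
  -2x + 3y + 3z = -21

no solution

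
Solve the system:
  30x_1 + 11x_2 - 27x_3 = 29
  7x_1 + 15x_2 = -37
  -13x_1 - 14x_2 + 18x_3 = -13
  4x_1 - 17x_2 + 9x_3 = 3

Row-reduce the augmented matrix:
R1 ← R1 / (30).
R2 ← R2 − 7·R1.
R3 ← R3 + 13·R1.
R4 ← R4 − 4·R1.
R2 ← R2 / (373/30).
R1 ← R1 − 11/30·R2.
R3 ← R3 + 277/30·R2.
R4 ← R4 + 277/15·R2.
R3 ← R3 / (4095/373).
R1 ← R1 + 405/373·R3.
R2 ← R2 − 189/373·R3.
R4 ← R4 − 8190/373·R3.
R4 reduces to 0 = 0, so the extra equation is consistent.
Reading off the reduced rows gives x_1 = -1, x_2 = -2, x_3 = -3.

x_1 = -1, x_2 = -2, x_3 = -3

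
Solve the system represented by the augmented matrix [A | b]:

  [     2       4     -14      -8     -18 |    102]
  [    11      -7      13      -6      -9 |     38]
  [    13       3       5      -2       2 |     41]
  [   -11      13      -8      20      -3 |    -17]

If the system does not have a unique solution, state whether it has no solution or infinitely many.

Row-reduce:
R1 ← R1 / (2).
R2 ← R2 − 11·R1.
R3 ← R3 − 13·R1.
R4 ← R4 + 11·R1.
R2 ← R2 / (-29).
R1 ← R1 − 2·R2.
R3 ← R3 + 23·R2.
R4 ← R4 − 35·R2.
R3 ← R3 / (714/29).
R1 ← R1 + 23/29·R3.
R2 ← R2 + 90/29·R3.
R4 ← R4 − 685/29·R3.
R4 ← R4 / (334/119).
R1 ← R1 + 88/119·R4.
R2 ← R2 − 142/119·R4.
R3 ← R3 − 96/119·R4.
Rank is 4 with 5 unknowns, leaving x_5 free.

infinitely many solutions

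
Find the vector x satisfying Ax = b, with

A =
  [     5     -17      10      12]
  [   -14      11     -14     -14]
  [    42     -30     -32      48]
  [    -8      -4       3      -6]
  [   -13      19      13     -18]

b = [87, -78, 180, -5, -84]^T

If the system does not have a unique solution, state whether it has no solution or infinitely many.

no solution

Row-reduce:
R1 ← R1 / (5).
R2 ← R2 + 14·R1.
R3 ← R3 − 42·R1.
R4 ← R4 + 8·R1.
R5 ← R5 + 13·R1.
R2 ← R2 / (-183/5).
R1 ← R1 + 17/5·R2.
R3 ← R3 − 564/5·R2.
R4 ← R4 + 156/5·R2.
R5 ← R5 + 126/5·R2.
R3 ← R3 / (-4444/61).
R1 ← R1 − 128/183·R3.
R2 ← R2 + 70/183·R3.
R4 ← R4 − 431/61·R3.
R5 ← R5 − 1791/61·R3.
R4 ← R4 / (-3078/1111).
R1 ← R1 − 2174/3333·R4.
R2 ← R2 + 1918/3333·R4.
R3 ← R3 + 116/1111·R4.
R5 ← R5 − 3078/1111·R4.
Row 5 reduces to 0 = 1, a contradiction. The system is inconsistent.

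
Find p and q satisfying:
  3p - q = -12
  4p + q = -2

p = -2, q = 6

From equation 1: q = 12 + 3·p.
Substitute into equation 2 and solve: p = -2.
Then q = 6.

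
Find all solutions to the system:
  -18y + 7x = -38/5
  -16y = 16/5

x = -8/5, y = -1/5

Row-reduce the augmented matrix:
R1 ← R1 / (7).
R2 ← R2 / (-16).
R1 ← R1 + 18/7·R2.
Reading off the reduced rows gives x = -8/5, y = -1/5.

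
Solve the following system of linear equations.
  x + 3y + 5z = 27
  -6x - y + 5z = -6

infinitely many solutions

Row-reduce:
R2 ← R2 + 6·R1.
R2 ← R2 / (17).
R1 ← R1 − 3·R2.
Rank is 2 with 3 unknowns, leaving z free.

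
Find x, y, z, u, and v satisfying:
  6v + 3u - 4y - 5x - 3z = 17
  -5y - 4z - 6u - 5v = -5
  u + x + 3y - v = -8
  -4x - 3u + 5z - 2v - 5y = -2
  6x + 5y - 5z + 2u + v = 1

Row-reduce the augmented matrix:
R1 ← R1 / (-5).
R3 ← R3 − 1·R1.
R4 ← R4 + 4·R1.
R5 ← R5 − 6·R1.
R2 ← R2 / (-5).
R1 ← R1 − 4/5·R2.
R3 ← R3 − 11/5·R2.
R4 ← R4 + 9/5·R2.
R5 ← R5 − 1/5·R2.
R3 ← R3 / (-59/25).
R1 ← R1 + 1/25·R3.
R2 ← R2 − 4/5·R3.
R4 ← R4 − 221/25·R3.
R5 ← R5 + 219/25·R3.
R4 ← R4 / (-421/59).
R1 ← R1 + 91/59·R4.
R2 ← R2 − 50/59·R4.
R3 ← R3 − 26/59·R4.
R5 ← R5 − 544/59·R4.
R5 ← R5 / (-302/421).
R1 ← R1 − 309/421·R5.
R2 ← R2 + 489/421·R5.
R3 ← R3 − 32/421·R5.
R4 ← R4 − 737/421·R5.
Reading off the reduced rows gives x = 0, y = 1, z = 0, u = -5, v = 6.

x = 0, y = 1, z = 0, u = -5, v = 6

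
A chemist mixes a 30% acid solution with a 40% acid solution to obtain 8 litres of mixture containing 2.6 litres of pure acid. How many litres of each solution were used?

litres of solution A: 6, litres of solution B: 2

Let a = litres of solution A, b = litres of solution B.
  a + b = 8
  (3/10)a + (2/5)b = 13/5
Row-reduce the augmented matrix:
R2 ← R2 − 3/10·R1.
R2 ← R2 / (1/10).
R1 ← R1 − 1·R2.
Reading off the reduced rows gives a = 6, b = 2.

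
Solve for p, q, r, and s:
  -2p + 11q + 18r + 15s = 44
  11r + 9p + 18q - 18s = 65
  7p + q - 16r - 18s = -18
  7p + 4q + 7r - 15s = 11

p = -6, q = 4, r = 1, s = -2

Row-reduce the augmented matrix:
R1 ← R1 / (-2).
R2 ← R2 − 9·R1.
R3 ← R3 − 7·R1.
R4 ← R4 − 7·R1.
R2 ← R2 / (135/2).
R1 ← R1 + 11/2·R2.
R3 ← R3 − 79/2·R2.
R4 ← R4 − 85/2·R2.
R3 ← R3 / (-923/135).
R1 ← R1 + 203/135·R3.
R2 ← R2 − 184/135·R3.
R4 ← R4 − 326/27·R3.
R4 ← R4 / (14865/923).
R1 ← R1 + 4323/923·R4.
R2 ← R2 − 1695/923·R4.
R3 ← R3 + 747/923·R4.
Reading off the reduced rows gives p = -6, q = 4, r = 1, s = -2.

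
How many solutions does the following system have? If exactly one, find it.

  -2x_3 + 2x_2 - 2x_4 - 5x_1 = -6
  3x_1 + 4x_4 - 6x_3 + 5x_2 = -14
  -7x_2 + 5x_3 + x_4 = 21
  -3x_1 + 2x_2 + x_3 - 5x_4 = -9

Row-reduce:
R1 ← R1 / (-5).
R2 ← R2 − 3·R1.
R4 ← R4 + 3·R1.
R2 ← R2 / (31/5).
R1 ← R1 + 2/5·R2.
R3 ← R3 + 7·R2.
R4 ← R4 − 4/5·R2.
R3 ← R3 / (-97/31).
R1 ← R1 + 2/31·R3.
R2 ← R2 + 36/31·R3.
R4 ← R4 − 97/31·R3.
Row 4 reduces to 0 = -2, a contradiction. The system is inconsistent.

no solution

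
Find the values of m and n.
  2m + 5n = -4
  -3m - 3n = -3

Row-reduce the augmented matrix:
R1 ← R1 / (2).
R2 ← R2 + 3·R1.
R2 ← R2 / (9/2).
R1 ← R1 − 5/2·R2.
Reading off the reduced rows gives m = 3, n = -2.

m = 3, n = -2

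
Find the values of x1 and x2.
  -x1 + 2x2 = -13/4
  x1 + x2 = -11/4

x1 = -3/4, x2 = -2

Row-reduce the augmented matrix:
R1 ← R1 / (-1).
R2 ← R2 − 1·R1.
R2 ← R2 / (3).
R1 ← R1 + 2·R2.
Reading off the reduced rows gives x1 = -3/4, x2 = -2.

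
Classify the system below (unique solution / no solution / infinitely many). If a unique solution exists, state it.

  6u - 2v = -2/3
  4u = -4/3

u = -1/3, v = -2/3

Row-reduce the augmented matrix:
R1 ← R1 / (6).
R2 ← R2 − 4·R1.
R2 ← R2 / (4/3).
R1 ← R1 + 1/3·R2.
Reading off the reduced rows gives u = -1/3, v = -2/3.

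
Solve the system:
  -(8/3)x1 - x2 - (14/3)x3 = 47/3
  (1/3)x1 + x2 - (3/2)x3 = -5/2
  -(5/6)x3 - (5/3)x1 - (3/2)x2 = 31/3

Row-reduce:
R1 ← R1 / (-8/3).
R2 ← R2 − 1/3·R1.
R3 ← R3 + 5/3·R1.
R2 ← R2 / (7/8).
R1 ← R1 − 3/8·R2.
R3 ← R3 + 7/8·R2.
Rank is 2 with 3 unknowns, leaving x3 free.

infinitely many solutions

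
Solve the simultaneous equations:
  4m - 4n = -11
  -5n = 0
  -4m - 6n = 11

Row-reduce the augmented matrix:
R1 ← R1 / (4).
R3 ← R3 + 4·R1.
R2 ← R2 / (-5).
R1 ← R1 + 1·R2.
R3 ← R3 + 10·R2.
R3 reduces to 0 = 0, so the extra equation is consistent.
Reading off the reduced rows gives m = -11/4, n = 0.

m = -11/4, n = 0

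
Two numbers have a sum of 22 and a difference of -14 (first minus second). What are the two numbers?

first number: 4, second number: 18

Let x = first number, y = second number.
  x + y = 22
  x - y = -14
From equation 1: x = 22 − y.
Substitute into equation 2 and solve: y = 18.
Then x = 4.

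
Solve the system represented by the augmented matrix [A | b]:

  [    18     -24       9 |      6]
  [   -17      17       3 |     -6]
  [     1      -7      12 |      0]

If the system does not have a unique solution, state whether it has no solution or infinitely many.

Row-reduce:
R1 ← R1 / (18).
R2 ← R2 + 17·R1.
R3 ← R3 − 1·R1.
R2 ← R2 / (-17/3).
R1 ← R1 + 4/3·R2.
R3 ← R3 + 17/3·R2.
Rank is 2 with 3 unknowns, leaving x_3 free.

infinitely many solutions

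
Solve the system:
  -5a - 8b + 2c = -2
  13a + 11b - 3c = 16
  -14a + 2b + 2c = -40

Row-reduce the augmented matrix:
R1 ← R1 / (-5).
R2 ← R2 − 13·R1.
R3 ← R3 + 14·R1.
R2 ← R2 / (-49/5).
R1 ← R1 − 8/5·R2.
R3 ← R3 − 122/5·R2.
R3 ← R3 / (92/49).
R1 ← R1 + 2/49·R3.
R2 ← R2 + 11/49·R3.
Reading off the reduced rows gives a = 2, b = -2, c = -4.

a = 2, b = -2, c = -4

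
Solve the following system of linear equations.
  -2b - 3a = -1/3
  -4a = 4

Row-reduce the augmented matrix:
R1 ← R1 / (-3).
R2 ← R2 + 4·R1.
R2 ← R2 / (8/3).
R1 ← R1 − 2/3·R2.
Reading off the reduced rows gives a = -1, b = 5/3.

a = -1, b = 5/3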